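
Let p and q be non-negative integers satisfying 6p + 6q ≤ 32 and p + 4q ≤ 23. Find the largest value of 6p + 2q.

(p,q)=(5,0): 6·5+6·0=30≤32, 1·5+4·0=5≤23, objective 30.
(p,q)=(4,1): 6·4+6·1=30≤32, 1·4+4·1=8≤23, objective 26.
(p,q)=(4,0): 6·4+6·0=24≤32, 1·4+4·0=4≤23, objective 24.
No feasible integer point exceeds 30.

30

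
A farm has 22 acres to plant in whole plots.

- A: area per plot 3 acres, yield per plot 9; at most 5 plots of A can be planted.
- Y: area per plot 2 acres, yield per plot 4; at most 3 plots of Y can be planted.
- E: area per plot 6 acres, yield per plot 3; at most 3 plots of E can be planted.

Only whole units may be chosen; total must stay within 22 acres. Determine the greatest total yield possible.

57

This is a bounded integer knapsack.
5×A and 2×Y: area 19 ≤ 22, yield 5·9 + 2·4 = 53.
5×A and 3×Y: area 21 ≤ 22, yield 5·9 + 3·4 = 57.
Best is 57.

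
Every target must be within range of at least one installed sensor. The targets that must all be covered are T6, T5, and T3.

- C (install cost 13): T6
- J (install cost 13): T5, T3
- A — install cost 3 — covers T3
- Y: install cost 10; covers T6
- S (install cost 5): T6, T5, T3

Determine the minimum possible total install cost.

S alone covers T6, T5, T3 — every target.
Total install cost: 5.
No cover costs less than 5.

5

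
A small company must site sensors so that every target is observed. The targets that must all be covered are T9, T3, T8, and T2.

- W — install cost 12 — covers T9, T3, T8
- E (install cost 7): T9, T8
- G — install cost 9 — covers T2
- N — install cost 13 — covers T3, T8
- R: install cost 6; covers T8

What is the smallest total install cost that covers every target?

Choose W and G: together they cover T9, T3, T8, T2 — every target.
Total install cost: 12 + 9 = 21.

21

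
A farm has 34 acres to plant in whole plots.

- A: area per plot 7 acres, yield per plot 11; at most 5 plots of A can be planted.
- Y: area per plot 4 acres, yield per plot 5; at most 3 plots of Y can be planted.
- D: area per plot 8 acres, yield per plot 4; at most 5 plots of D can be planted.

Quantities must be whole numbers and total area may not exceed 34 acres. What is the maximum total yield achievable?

49

This is a bounded integer knapsack.
A has the best ratio (11/7); taking only A gives at most 4×11 = 44 (stopped by the area limit).
Mixing does better — 4×A and 1×Y: area 32 ≤ 34, yield 4·11 + 1·5 = 49.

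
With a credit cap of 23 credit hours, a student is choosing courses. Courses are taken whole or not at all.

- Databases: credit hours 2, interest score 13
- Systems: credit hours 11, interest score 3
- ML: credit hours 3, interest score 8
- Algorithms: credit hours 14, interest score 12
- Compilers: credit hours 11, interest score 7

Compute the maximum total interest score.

Databases + ML + Algorithms: credit hours 2 + 3 + 14 = 19 ≤ 23, interest score 13 + 8 + 12 = 33.
Databases + ML + Compilers: credit hours 2 + 3 + 11 = 16 ≤ 23, interest score 13 + 8 + 7 = 28.
Best is Databases, ML, and Algorithms with total interest score 33.

33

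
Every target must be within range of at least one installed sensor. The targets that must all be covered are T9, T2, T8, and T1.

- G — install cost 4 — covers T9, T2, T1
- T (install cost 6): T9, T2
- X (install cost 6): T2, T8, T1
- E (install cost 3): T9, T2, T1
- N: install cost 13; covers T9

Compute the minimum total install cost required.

Choose X and E: together they cover T9, T2, T8, T1 — every target.
Total install cost: 6 + 3 = 9.

9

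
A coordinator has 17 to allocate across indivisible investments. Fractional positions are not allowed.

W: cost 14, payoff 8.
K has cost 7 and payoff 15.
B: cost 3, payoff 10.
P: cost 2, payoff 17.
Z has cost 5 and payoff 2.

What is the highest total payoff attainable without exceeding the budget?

This is a 0-1 knapsack instance.
K + B + P: cost 7 + 3 + 2 = 12 ≤ 17, payoff 15 + 10 + 17 = 42.
K + B + P + Z: cost 7 + 3 + 2 + 5 = 17 ≤ 17, payoff 15 + 10 + 17 + 2 = 44.
Best is K, B, P, and Z with total payoff 44.

44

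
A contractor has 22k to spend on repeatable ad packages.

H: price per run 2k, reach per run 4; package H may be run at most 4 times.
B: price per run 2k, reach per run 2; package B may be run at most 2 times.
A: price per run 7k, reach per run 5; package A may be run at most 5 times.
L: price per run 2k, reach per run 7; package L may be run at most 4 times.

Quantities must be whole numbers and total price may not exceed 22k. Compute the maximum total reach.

48

This is a bounded integer knapsack.
4×H, 1×B, and 4×L: price 18 ≤ 22, reach 4·4 + 1·2 + 4·7 = 46.
4×H, 2×B, and 4×L: price 20 ≤ 22, reach 4·4 + 2·2 + 4·7 = 48.
Best is 48.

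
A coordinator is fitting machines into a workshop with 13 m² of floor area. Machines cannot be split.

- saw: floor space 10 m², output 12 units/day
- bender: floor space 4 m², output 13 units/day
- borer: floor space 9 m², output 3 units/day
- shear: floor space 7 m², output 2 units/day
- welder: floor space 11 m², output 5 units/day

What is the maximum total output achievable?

bender + borer: floor space 4 + 9 = 13 ≤ 13, output 13 + 3 = 16.
bender: floor space 4 ≤ 13, output 13.
bender + shear: floor space 4 + 7 = 11 ≤ 13, output 13 + 2 = 15.
Best is bender and borer with total output 16.

16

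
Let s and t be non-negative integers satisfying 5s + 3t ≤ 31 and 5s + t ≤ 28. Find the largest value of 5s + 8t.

Relaxing integrality, the LP optimum is 82.67 at (s,t) = (0, 10.3), which is not an integer point.
(s,t)=(0,10): 5·0+3·10=30≤31, 5·0+1·10=10≤28, objective 80.
(s,t)=(0,9): 5·0+3·9=27≤31, 5·0+1·9=9≤28, objective 72.
The best lattice point is (0,10), giving 80.

80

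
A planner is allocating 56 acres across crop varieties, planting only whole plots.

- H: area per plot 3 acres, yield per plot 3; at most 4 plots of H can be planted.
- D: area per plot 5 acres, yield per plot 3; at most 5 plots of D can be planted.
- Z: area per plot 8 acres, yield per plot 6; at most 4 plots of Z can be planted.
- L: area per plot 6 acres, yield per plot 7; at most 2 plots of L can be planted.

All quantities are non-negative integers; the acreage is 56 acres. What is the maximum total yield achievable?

50

4×H, 4×Z, and 2×L: area 56 ≤ 56, yield 4·3 + 4·6 + 2·7 = 50.
2×H, 1×D, 4×Z, and 2×L: area 55 ≤ 56, yield 2·3 + 1·3 + 4·6 + 2·7 = 47.
Best is 50.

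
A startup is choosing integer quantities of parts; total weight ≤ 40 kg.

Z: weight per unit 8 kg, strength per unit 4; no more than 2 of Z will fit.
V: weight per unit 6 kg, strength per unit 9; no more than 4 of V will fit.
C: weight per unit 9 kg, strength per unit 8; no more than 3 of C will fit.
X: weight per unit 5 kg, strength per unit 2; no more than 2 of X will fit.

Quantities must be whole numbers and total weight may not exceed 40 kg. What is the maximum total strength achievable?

4×V, 1×C, and 1×X: weight 38 ≤ 40, strength 4·9 + 1·8 + 1·2 = 46.
4×V and 1×C: weight 33 ≤ 40, strength 4·9 + 1·8 = 44.
Best is 46.

46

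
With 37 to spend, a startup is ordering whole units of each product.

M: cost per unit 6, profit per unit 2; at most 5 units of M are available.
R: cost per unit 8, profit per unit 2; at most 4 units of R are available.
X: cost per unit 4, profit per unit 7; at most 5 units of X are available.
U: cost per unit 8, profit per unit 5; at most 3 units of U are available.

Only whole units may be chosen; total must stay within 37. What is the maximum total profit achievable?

X has the best ratio (7/4); taking only X gives at most 5×7 = 35 (stopped by the supply cap of 5).
Mixing does better — 5×X and 2×U: cost 36 ≤ 37, profit 5·7 + 2·5 = 45.

45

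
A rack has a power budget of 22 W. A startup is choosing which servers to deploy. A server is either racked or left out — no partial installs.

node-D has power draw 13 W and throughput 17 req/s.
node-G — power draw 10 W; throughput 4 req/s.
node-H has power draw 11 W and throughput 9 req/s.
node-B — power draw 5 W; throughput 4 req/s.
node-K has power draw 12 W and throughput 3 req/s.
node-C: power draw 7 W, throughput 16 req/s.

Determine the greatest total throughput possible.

Treat it as a binary knapsack problem.
node-G + node-B + node-C: power draw 10 + 5 + 7 = 22 ≤ 22, throughput 4 + 4 + 16 = 24.
node-H + node-C: power draw 11 + 7 = 18 ≤ 22, throughput 9 + 16 = 25.
node-D + node-C: power draw 13 + 7 = 20 ≤ 22, throughput 17 + 16 = 33.
Best is node-D and node-C with total throughput 33.

33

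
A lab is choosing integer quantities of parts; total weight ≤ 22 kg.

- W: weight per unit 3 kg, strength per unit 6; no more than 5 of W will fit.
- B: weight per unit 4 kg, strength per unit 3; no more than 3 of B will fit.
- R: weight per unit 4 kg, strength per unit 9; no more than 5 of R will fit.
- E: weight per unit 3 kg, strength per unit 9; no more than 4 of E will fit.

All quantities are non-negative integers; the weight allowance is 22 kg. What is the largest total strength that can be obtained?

E has the best ratio (9/3); taking only E gives at most 4×9 = 36 (stopped by the supply cap of 4).
Mixing does better — 2×W, 1×R, and 4×E: weight 22 ≤ 22, strength 2·6 + 1·9 + 4·9 = 57.

57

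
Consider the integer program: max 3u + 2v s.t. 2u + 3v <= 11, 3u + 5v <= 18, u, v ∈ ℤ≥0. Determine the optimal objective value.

15

(u,v)=(5,0) is feasible, giving 15.
(u,v)=(4,1) is feasible, giving 14.
The best lattice point is (5,0), giving 15.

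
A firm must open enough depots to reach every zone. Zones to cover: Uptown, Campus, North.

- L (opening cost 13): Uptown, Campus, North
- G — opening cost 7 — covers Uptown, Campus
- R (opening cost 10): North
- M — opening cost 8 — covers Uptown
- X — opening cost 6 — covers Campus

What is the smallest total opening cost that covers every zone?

13

The greedy cost-per-new-zone heuristic would pick G and R for 17, but a cheaper cover exists.
L alone covers Uptown, Campus, North — every zone.
Total opening cost: 13.
No cover costs less than 13.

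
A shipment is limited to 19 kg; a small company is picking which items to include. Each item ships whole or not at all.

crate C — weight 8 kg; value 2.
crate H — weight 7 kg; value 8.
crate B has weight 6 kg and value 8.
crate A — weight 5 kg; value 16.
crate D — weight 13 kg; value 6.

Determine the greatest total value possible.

Allowing fractional choices, the relaxed optimum would be about 32.5, but items are indivisible.
crate H + crate B + crate A: weight 7 + 6 + 5 = 18 ≤ 19, value 8 + 8 + 16 = 32.
crate C + crate B + crate A: weight 8 + 6 + 5 = 19 ≤ 19, value 2 + 8 + 16 = 26.
Best is crate H, crate B, and crate A with total value 32.

32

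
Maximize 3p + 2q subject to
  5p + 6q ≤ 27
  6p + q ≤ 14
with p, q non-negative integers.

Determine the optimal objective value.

10

(p,q)=(2,2): 5·2+6·2=22≤27, 6·2+1·2=14≤14, objective 10.
(p,q)=(1,3): 5·1+6·3=23≤27, 6·1+1·3=9≤14, objective 9.
(p,q)=(2,1): 5·2+6·1=16≤27, 6·2+1·1=13≤14, objective 8.
Maximum is 10 at (p,q)=(2,2).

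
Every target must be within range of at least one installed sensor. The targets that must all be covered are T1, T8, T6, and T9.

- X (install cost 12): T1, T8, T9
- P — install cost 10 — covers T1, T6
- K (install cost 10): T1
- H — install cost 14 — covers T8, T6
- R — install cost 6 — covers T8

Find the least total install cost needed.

Choose X and P: together they cover T1, T8, T6, T9 — every target.
Total install cost: 12 + 10 = 22.
No cover costs less than 22.

22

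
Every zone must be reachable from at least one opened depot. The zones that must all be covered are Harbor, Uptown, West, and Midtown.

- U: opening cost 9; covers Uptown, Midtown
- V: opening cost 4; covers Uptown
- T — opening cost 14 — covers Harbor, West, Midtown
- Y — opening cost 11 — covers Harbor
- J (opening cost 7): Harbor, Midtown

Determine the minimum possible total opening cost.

This is an integer covering problem.
The greedy cost-per-new-zone heuristic would pick J, V, and T for 25, but a cheaper cover exists.
Choose V and T: together they cover Harbor, Uptown, West, Midtown — every zone.
Total opening cost: 4 + 14 = 18.
No cover costs less than 18.

18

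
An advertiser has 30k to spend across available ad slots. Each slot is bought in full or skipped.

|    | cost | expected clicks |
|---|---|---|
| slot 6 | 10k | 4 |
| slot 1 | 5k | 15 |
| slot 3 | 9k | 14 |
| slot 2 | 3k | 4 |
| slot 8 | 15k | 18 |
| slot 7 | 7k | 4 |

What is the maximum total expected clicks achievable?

Take slot 1, slot 3, and slot 8: cost 5 + 9 + 15 = 29 ≤ 30, expected clicks 15 + 14 + 18 = 47.
No other feasible combination does better.

47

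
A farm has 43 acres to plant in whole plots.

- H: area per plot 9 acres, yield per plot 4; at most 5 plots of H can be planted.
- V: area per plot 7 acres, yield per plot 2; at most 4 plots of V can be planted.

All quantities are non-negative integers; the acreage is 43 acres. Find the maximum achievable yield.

3×H and 2×V: area 41 ≤ 43, yield 3·4 + 2·2 = 16.
4×H and 1×V: area 43 ≤ 43, yield 4·4 + 1·2 = 18.
Best is 18.

18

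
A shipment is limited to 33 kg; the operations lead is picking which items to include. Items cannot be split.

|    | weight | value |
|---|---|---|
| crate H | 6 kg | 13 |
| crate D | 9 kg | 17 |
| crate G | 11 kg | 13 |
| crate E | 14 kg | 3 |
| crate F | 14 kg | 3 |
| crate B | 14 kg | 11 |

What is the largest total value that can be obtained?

This is a 0-1 knapsack instance.
Allowing fractional choices, the relaxed optimum would be about 48.5, but items are indivisible.
crate H + crate D + crate B: weight 6 + 9 + 14 = 29 ≤ 33, value 13 + 17 + 11 = 41.
crate H + crate G + crate B: weight 6 + 11 + 14 = 31 ≤ 33, value 13 + 13 + 11 = 37.
crate H + crate D + crate G: weight 6 + 9 + 11 = 26 ≤ 33, value 13 + 17 + 13 = 43.
Best is crate H, crate D, and crate G with total value 43.

43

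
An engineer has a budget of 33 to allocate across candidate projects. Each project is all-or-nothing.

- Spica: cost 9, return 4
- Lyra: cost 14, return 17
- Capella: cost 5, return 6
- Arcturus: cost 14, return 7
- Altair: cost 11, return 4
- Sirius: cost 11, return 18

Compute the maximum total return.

41

Allowing fractional choices, the relaxed optimum would be about 42.5, but projects are indivisible.
Lyra + Capella + Sirius: cost 14 + 5 + 11 = 30 ≤ 33, return 17 + 6 + 18 = 41.
Lyra + Sirius: cost 14 + 11 = 25 ≤ 33, return 17 + 18 = 35.
Best is Lyra, Capella, and Sirius with total return 41.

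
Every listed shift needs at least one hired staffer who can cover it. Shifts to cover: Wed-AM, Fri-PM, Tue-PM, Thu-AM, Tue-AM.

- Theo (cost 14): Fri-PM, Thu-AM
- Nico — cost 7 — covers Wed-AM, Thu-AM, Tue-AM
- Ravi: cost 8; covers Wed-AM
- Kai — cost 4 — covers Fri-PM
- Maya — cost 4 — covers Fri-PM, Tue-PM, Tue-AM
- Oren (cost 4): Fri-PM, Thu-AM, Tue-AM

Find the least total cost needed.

11

Choose Nico and Maya: together they cover Wed-AM, Fri-PM, Tue-PM, Thu-AM, Tue-AM — every shift.
Total cost: 7 + 4 = 11.
No cover costs less than 11.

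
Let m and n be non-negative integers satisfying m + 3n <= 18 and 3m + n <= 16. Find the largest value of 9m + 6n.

60

Relaxing integrality, the LP optimum is 62.25 at (m,n) = (3.75, 4.75), which is not an integer point.
(m,n)=(4,4) is feasible, giving 60.
(m,n)=(3,5) is feasible, giving 57.
(m,n)=(4,3) is feasible, giving 54.
No feasible integer point exceeds 60.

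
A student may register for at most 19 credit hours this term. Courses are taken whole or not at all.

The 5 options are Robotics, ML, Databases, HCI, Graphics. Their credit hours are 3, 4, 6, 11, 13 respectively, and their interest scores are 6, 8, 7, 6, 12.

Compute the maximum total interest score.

21

Allowing fractional choices, the relaxed optimum would be about 26.5, but courses are indivisible.
ML + Graphics: credit hours 4 + 13 = 17 ≤ 19, interest score 8 + 12 = 20.
Robotics + ML + Databases: credit hours 3 + 4 + 6 = 13 ≤ 19, interest score 6 + 8 + 7 = 21.
Best is Robotics, ML, and Databases with total interest score 21.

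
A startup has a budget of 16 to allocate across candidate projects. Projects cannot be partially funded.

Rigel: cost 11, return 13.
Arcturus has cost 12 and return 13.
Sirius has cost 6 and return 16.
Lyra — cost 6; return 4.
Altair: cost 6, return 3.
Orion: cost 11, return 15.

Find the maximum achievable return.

Allowing fractional choices, the relaxed optimum would be about 29.6, but projects are indivisible.
Sirius + Altair: cost 6 + 6 = 12 ≤ 16, return 16 + 3 = 19.
Sirius: cost 6 ≤ 16, return 16.
Sirius + Lyra: cost 6 + 6 = 12 ≤ 16, return 16 + 4 = 20.
Best is Sirius and Lyra with total return 20.

20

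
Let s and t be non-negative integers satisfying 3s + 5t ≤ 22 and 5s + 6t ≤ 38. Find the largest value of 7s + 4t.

Relaxing integrality, the LP optimum is 51.33 at (s,t) = (7.33, 0), which is not an integer point.
(s,t)=(7,0): 3·7+5·0=21≤22, 5·7+6·0=35≤38, objective 49.
(s,t)=(6,0): 3·6+5·0=18≤22, 5·6+6·0=30≤38, objective 42.
Maximum is 49 at (s,t)=(7,0).

49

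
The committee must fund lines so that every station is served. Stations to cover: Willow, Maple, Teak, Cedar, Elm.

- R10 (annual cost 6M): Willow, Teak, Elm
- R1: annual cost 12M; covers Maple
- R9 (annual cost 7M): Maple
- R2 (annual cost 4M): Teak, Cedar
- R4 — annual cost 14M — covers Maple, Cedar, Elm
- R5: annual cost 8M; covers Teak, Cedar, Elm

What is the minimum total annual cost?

17

Choose R10, R9, and R2: together they cover Willow, Maple, Teak, Cedar, Elm — every station.
Total annual cost: 6 + 7 + 4 = 17.
No cover costs less than 17.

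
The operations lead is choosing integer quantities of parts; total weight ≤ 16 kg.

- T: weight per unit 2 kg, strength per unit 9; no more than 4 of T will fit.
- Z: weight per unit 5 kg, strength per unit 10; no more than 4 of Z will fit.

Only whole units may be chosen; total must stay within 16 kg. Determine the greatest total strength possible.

47

T has the best ratio (9/2); taking only T gives at most 4×9 = 36 (stopped by the supply cap of 4).
Mixing does better — 3×T and 2×Z: weight 16 ≤ 16, strength 3·9 + 2·10 = 47.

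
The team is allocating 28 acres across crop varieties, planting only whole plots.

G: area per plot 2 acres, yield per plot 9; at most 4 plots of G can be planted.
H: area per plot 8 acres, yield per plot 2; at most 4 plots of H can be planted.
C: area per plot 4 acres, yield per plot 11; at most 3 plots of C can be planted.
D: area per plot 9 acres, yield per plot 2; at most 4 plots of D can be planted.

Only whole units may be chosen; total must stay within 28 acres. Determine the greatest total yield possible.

G has the best ratio (9/2); taking only G gives at most 4×9 = 36 (stopped by the supply cap of 4).
Mixing does better — 4×G, 1×H, and 3×C: area 28 ≤ 28, yield 4·9 + 1·2 + 3·11 = 71.

71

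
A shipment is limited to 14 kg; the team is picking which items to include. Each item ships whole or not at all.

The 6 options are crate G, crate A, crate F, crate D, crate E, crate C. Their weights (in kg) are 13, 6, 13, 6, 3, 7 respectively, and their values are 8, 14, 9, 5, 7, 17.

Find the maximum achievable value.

Allowing fractional choices, the relaxed optimum would be about 33.3, but items are indivisible.
crate E + crate C: weight 3 + 7 = 10 ≤ 14, value 7 + 17 = 24.
crate A + crate C: weight 6 + 7 = 13 ≤ 14, value 14 + 17 = 31.
crate D + crate C: weight 6 + 7 = 13 ≤ 14, value 5 + 17 = 22.
Best is crate A and crate C with total value 31.

31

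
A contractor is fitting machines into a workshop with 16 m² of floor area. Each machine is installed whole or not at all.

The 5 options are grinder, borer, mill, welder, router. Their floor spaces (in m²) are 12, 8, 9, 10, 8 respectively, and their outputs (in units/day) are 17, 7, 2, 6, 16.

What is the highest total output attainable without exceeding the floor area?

grinder: floor space 12 ≤ 16, output 17.
router: floor space 8 ≤ 16, output 16.
borer + router: floor space 8 + 8 = 16 ≤ 16, output 7 + 16 = 23.
Best is borer and router with total output 23.

23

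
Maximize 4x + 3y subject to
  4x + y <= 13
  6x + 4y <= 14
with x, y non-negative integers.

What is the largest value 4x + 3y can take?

The continuous relaxation peaks at (0, 3.5) with value 10.50; rounding to a feasible lattice point costs some objective.
(x,y)=(1,2): 4·1+1·2=6≤13, 6·1+4·2=14≤14, objective 10.
(x,y)=(0,3): 4·0+1·3=3≤13, 6·0+4·3=12≤14, objective 9.
(x,y)=(1,1): 4·1+1·1=5≤13, 6·1+4·1=10≤14, objective 7.
No feasible integer point exceeds 10.

10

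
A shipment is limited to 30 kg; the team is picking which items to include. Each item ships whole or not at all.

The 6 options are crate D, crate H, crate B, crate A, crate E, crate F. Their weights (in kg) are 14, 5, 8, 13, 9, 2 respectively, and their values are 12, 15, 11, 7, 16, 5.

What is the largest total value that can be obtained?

48

Allowing fractional choices, the relaxed optimum would be about 52.1, but items are indivisible.
crate D + crate H + crate E + crate F: weight 14 + 5 + 9 + 2 = 30 ≤ 30, value 12 + 15 + 16 + 5 = 48.
crate H + crate B + crate E + crate F: weight 5 + 8 + 9 + 2 = 24 ≤ 30, value 15 + 11 + 16 + 5 = 47.
crate D + crate H + crate E: weight 14 + 5 + 9 = 28 ≤ 30, value 12 + 15 + 16 = 43.
Best is crate D, crate H, crate E, and crate F with total value 48.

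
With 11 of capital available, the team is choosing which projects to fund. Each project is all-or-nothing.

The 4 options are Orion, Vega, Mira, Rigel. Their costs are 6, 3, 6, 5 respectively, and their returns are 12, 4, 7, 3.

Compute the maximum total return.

This is an integer program with binary decision variables.
Allowing fractional choices, the relaxed optimum would be about 18.3, but projects are indivisible.
Orion: cost 6 ≤ 11, return 12.
Orion + Vega: cost 6 + 3 = 9 ≤ 11, return 12 + 4 = 16.
Orion + Rigel: cost 6 + 5 = 11 ≤ 11, return 12 + 3 = 15.
Best is Orion and Vega with total return 16.

16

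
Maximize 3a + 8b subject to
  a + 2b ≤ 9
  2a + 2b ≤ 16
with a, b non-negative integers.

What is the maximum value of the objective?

35

The continuous relaxation peaks at (0, 4.5) with value 36.00; rounding to a feasible lattice point costs some objective.
(a,b)=(1,4): 1·1+2·4=9≤9, 2·1+2·4=10≤16, objective 35.
(a,b)=(0,4): 1·0+2·4=8≤9, 2·0+2·4=8≤16, objective 32.
(a,b)=(2,3): 1·2+2·3=8≤9, 2·2+2·3=10≤16, objective 30.
(a,b)=(1,3): 1·1+2·3=7≤9, 2·1+2·3=8≤16, objective 27.
Maximum is 35 at (a,b)=(1,4).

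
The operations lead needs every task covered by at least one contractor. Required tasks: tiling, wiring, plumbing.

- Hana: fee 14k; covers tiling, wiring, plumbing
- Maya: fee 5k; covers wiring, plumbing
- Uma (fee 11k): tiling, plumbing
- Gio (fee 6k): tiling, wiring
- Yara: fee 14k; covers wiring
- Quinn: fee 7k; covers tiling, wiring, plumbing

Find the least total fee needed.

7

Quinn alone covers tiling, wiring, plumbing — every task.
Total fee: 7.
No cover costs less than 7.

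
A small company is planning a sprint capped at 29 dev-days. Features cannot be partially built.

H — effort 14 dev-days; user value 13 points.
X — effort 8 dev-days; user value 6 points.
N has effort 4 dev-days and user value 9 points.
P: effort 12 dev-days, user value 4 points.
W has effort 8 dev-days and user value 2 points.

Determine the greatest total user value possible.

28

Take H, X, and N: effort 14 + 8 + 4 = 26 ≤ 29, user value 13 + 6 + 9 = 28.
No other feasible combination does better.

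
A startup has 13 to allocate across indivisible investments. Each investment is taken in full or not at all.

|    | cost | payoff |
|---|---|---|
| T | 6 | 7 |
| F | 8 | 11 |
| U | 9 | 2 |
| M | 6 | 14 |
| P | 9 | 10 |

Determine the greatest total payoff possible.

Take T and M: cost 6 + 6 = 12 ≤ 13, payoff 7 + 14 = 21.
No other feasible combination does better.

21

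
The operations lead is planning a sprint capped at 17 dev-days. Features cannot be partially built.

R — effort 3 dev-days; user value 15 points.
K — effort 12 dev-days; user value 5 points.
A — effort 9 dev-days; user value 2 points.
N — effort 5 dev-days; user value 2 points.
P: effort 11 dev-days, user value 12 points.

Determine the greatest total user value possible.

R + A + N: effort 3 + 9 + 5 = 17 ≤ 17, user value 15 + 2 + 2 = 19.
R + K: effort 3 + 12 = 15 ≤ 17, user value 15 + 5 = 20.
R + P: effort 3 + 11 = 14 ≤ 17, user value 15 + 12 = 27.
Best is R and P with total user value 27.

27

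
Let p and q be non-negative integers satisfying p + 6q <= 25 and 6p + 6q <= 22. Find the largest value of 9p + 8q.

27

(p,q)=(3,0): 1·3+6·0=3≤25, 6·3+6·0=18≤22, objective 27.
(p,q)=(2,1): 1·2+6·1=8≤25, 6·2+6·1=18≤22, objective 26.
(p,q)=(2,0): 1·2+6·0=2≤25, 6·2+6·0=12≤22, objective 18.
No feasible integer point exceeds 27.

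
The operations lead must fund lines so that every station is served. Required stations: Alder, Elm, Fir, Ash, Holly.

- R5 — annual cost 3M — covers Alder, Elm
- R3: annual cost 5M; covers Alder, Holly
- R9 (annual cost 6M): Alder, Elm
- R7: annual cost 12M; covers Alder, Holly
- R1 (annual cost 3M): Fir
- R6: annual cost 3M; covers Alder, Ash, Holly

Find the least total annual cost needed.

Choose R5, R1, and R6: together they cover Alder, Elm, Fir, Ash, Holly — every station.
Total annual cost: 3 + 3 + 3 = 9.

9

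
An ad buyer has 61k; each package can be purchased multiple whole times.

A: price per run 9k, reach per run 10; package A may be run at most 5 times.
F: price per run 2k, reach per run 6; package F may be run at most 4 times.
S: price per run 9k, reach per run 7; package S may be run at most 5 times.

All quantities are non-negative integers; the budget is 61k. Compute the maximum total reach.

This is a bounded integer knapsack.
F has the best ratio (6/2); taking only F gives at most 4×6 = 24 (stopped by the supply cap of 4).
Mixing does better — 5×A, 3×F, and 1×S: price 60 ≤ 61, reach 5·10 + 3·6 + 1·7 = 75.

75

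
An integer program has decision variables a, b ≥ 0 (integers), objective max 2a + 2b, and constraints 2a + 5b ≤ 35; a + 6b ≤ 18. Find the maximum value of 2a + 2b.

(a,b)=(17,0): 2·17+5·0=34≤35, 1·17+6·0=17≤18, objective 34.
(a,b)=(16,0): 2·16+5·0=32≤35, 1·16+6·0=16≤18, objective 32.
No feasible integer point exceeds 34.

34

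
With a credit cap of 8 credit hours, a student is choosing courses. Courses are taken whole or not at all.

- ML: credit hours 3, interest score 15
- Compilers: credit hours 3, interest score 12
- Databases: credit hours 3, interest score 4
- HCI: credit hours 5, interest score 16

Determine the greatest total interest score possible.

31

ML + HCI: credit hours 3 + 5 = 8 ≤ 8, interest score 15 + 16 = 31.
Compilers + HCI: credit hours 3 + 5 = 8 ≤ 8, interest score 12 + 16 = 28.
Best is ML and HCI with total interest score 31.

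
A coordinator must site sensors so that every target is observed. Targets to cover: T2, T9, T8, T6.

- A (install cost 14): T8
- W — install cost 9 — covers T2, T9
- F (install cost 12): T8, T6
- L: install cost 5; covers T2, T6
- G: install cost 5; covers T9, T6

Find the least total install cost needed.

The greedy cost-per-new-target heuristic would pick L, G, and F for 22, but a cheaper cover exists.
Choose W and F: together they cover T2, T9, T8, T6 — every target.
Total install cost: 9 + 12 = 21.
No cover costs less than 21.

21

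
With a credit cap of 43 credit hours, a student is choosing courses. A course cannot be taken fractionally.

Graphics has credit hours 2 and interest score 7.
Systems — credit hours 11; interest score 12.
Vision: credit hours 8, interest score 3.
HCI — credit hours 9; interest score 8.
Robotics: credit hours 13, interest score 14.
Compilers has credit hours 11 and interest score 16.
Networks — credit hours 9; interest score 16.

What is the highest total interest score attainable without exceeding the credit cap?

59

Allowing fractional choices, the relaxed optimum would be about 61.8, but courses are indivisible.
Graphics + Vision + Robotics + Compilers + Networks: credit hours 2 + 8 + 13 + 11 + 9 = 43 ≤ 43, interest score 7 + 3 + 14 + 16 + 16 = 56.
Graphics + Systems + HCI + Compilers + Networks: credit hours 2 + 11 + 9 + 11 + 9 = 42 ≤ 43, interest score 7 + 12 + 8 + 16 + 16 = 59.
Graphics + Systems + Vision + Compilers + Networks: credit hours 2 + 11 + 8 + 11 + 9 = 41 ≤ 43, interest score 7 + 12 + 3 + 16 + 16 = 54.
Best is Graphics, Systems, HCI, Compilers, and Networks with total interest score 59.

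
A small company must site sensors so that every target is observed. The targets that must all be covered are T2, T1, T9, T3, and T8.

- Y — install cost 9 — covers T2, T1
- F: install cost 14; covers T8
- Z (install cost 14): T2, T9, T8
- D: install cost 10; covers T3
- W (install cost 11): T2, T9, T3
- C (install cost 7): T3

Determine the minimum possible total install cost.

Choose Y, Z, and C: together they cover T2, T1, T9, T3, T8 — every target.
Total install cost: 9 + 14 + 7 = 30.

30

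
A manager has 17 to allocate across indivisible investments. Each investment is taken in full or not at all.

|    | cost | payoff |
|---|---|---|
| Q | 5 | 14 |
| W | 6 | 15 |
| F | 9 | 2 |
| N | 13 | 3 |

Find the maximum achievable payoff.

Q + F: cost 5 + 9 = 14 ≤ 17, payoff 14 + 2 = 16.
W + F: cost 6 + 9 = 15 ≤ 17, payoff 15 + 2 = 17.
Q + W: cost 5 + 6 = 11 ≤ 17, payoff 14 + 15 = 29.
Best is Q and W with total payoff 29.

29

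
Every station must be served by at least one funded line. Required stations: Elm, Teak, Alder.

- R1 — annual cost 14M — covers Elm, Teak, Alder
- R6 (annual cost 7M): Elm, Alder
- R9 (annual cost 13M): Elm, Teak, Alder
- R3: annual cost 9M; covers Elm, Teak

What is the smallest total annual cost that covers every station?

This is an integer covering problem.
The greedy cost-per-new-station heuristic would pick R6 and R3 for 16, but a cheaper cover exists.
R9 alone covers Elm, Teak, Alder — every station.
Total annual cost: 13.
No cover costs less than 13.

13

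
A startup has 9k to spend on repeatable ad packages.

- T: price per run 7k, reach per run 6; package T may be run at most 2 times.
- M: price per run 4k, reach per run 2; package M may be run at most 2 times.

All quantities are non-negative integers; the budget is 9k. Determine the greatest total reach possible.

6

1×T: price 7 ≤ 9, reach 1·6 = 6.
2×M: price 8 ≤ 9, reach 2·2 = 4.
Best is 6.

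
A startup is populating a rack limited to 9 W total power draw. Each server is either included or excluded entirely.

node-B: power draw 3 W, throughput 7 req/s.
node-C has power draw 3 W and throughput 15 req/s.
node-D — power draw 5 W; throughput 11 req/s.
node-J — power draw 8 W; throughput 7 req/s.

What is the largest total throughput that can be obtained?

Allowing fractional choices, the relaxed optimum would be about 28.6, but servers are indivisible.
node-B + node-D: power draw 3 + 5 = 8 ≤ 9, throughput 7 + 11 = 18.
node-B + node-C: power draw 3 + 3 = 6 ≤ 9, throughput 7 + 15 = 22.
node-C + node-D: power draw 3 + 5 = 8 ≤ 9, throughput 15 + 11 = 26.
Best is node-C and node-D with total throughput 26.

26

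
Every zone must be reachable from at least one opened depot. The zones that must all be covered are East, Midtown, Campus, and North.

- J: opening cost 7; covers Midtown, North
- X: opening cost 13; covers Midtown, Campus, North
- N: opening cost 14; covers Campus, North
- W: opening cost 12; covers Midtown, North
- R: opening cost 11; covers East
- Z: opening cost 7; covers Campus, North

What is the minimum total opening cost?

The greedy cost-per-new-zone heuristic would pick J, Z, and R for 25, but a cheaper cover exists.
Choose X and R: together they cover East, Midtown, Campus, North — every zone.
Total opening cost: 13 + 11 = 24.
No cover costs less than 24.

24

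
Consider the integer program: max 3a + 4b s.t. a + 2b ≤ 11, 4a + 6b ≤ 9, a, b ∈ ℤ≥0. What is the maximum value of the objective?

6

(a,b)=(2,0): 1·2+2·0=2≤11, 4·2+6·0=8≤9, objective 6.
(a,b)=(1,0): 1·1+2·0=1≤11, 4·1+6·0=4≤9, objective 3.
Maximum is 6 at (a,b)=(2,0).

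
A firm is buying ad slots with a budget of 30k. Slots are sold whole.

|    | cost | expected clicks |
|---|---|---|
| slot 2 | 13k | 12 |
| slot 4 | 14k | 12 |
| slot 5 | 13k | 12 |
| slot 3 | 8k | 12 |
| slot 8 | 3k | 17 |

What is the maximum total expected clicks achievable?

41

Allowing fractional choices, the relaxed optimum would be about 46.5, but ad slots are indivisible.
slot 2 + slot 3 + slot 8: cost 13 + 8 + 3 = 24 ≤ 30, expected clicks 12 + 12 + 17 = 41.
slot 4 + slot 3 + slot 8: cost 14 + 8 + 3 = 25 ≤ 30, expected clicks 12 + 12 + 17 = 41.
slot 5 + slot 3 + slot 8: cost 13 + 8 + 3 = 24 ≤ 30, expected clicks 12 + 12 + 17 = 41.
The maximum expected clicks is 41; one optimal choice is slot 2, slot 3, and slot 8.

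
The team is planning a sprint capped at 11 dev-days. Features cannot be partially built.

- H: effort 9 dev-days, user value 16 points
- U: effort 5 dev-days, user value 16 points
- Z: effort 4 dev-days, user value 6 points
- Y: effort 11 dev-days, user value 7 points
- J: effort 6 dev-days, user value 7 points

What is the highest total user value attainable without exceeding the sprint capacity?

23

Allowing fractional choices, the relaxed optimum would be about 26.7, but features are indivisible.
U + Z: effort 5 + 4 = 9 ≤ 11, user value 16 + 6 = 22.
U + J: effort 5 + 6 = 11 ≤ 11, user value 16 + 7 = 23.
Best is U and J with total user value 23.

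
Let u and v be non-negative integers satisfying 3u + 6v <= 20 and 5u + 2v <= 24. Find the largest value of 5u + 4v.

24

(u,v)=(4,1) is feasible, giving 24.
(u,v)=(4,0) is feasible, giving 20.
(u,v)=(3,1) is feasible, giving 19.
No feasible integer point exceeds 24.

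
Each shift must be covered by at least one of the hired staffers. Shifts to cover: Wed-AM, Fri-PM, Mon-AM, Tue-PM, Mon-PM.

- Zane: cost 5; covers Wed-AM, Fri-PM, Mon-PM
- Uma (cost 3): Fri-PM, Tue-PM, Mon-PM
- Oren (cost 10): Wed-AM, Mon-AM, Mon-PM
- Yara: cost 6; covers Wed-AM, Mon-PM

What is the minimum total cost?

13

The greedy cost-per-new-shift heuristic would pick Uma, Zane, and Oren for 18, but a cheaper cover exists.
Choose Uma and Oren: together they cover Wed-AM, Fri-PM, Mon-AM, Tue-PM, Mon-PM — every shift.
Total cost: 3 + 10 = 13.
No cover costs less than 13.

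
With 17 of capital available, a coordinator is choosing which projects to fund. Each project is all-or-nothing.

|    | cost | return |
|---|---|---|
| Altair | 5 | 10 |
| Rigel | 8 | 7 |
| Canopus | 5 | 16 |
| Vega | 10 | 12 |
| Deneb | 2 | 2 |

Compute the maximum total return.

30

Canopus + Vega: cost 5 + 10 = 15 ≤ 17, return 16 + 12 = 28.
Canopus + Vega + Deneb: cost 5 + 10 + 2 = 17 ≤ 17, return 16 + 12 + 2 = 30.
Altair + Canopus + Deneb: cost 5 + 5 + 2 = 12 ≤ 17, return 10 + 16 + 2 = 28.
Best is Canopus, Vega, and Deneb with total return 30.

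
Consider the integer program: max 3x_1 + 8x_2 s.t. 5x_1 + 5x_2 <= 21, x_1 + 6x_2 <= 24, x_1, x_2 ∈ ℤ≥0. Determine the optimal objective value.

Relaxing integrality, the LP optimum is 32.40 at (x_1,x_2) = (0.24, 3.96), which is not an integer point.
(x_1,x_2)=(0,4): 5·0+5·4=20≤21, 1·0+6·4=24≤24, objective 32.
(x_1,x_2)=(1,3): 5·1+5·3=20≤21, 1·1+6·3=19≤24, objective 27.
No feasible integer point exceeds 32.

32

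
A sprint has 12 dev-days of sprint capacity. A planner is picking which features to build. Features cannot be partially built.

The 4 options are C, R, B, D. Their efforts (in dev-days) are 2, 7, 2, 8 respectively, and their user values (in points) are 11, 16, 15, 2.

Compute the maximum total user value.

Treat it as a binary knapsack problem.
R + B: effort 7 + 2 = 9 ≤ 12, user value 16 + 15 = 31.
C + R + B: effort 2 + 7 + 2 = 11 ≤ 12, user value 11 + 16 + 15 = 42.
Best is C, R, and B with total user value 42.

42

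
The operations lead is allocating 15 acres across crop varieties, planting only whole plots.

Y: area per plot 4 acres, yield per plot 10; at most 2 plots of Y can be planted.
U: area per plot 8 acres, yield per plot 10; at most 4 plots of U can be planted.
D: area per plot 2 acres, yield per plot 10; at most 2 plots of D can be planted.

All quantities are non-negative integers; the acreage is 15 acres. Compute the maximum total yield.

40

2×Y and 2×D: area 12 ≤ 15, yield 2·10 + 2·10 = 40.
1×U and 2×D: area 12 ≤ 15, yield 1·10 + 2·10 = 30.
Best is 40.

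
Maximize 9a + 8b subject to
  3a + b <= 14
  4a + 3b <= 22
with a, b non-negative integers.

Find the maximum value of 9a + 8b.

57

(a,b)=(1,6) is feasible, giving 57.
(a,b)=(0,7) is feasible, giving 56.
(a,b)=(1,5) is feasible, giving 49.
No feasible integer point exceeds 57.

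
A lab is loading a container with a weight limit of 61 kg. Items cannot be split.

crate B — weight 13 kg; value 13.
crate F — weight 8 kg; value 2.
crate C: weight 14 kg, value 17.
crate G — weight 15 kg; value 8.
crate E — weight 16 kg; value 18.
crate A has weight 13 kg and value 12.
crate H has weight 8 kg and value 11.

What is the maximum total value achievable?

Take crate B, crate F, crate C, crate E, and crate H: weight 13 + 8 + 14 + 16 + 8 = 59 ≤ 61, value 13 + 2 + 17 + 18 + 11 = 61.
No other feasible combination does better.

61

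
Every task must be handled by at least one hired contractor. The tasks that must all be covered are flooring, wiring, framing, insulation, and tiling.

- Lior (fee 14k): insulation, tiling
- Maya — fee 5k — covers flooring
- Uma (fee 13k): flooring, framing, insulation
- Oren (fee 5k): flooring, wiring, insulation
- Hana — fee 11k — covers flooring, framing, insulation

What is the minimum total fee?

This is a weighted set-cover instance.
Choose Lior, Oren, and Hana: together they cover flooring, wiring, framing, insulation, tiling — every task.
Total fee: 14 + 5 + 11 = 30.
No cover costs less than 30.

30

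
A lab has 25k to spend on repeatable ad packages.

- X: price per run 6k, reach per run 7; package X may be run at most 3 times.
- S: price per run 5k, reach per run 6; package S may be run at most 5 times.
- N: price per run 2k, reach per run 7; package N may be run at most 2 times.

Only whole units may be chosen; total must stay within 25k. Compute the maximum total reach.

39

This is a bounded integer knapsack.
N has the best ratio (7/2); taking only N gives at most 2×7 = 14 (stopped by the supply cap of 2).
Mixing does better — 1×X, 3×S, and 2×N: price 25 ≤ 25, reach 1·7 + 3·6 + 2·7 = 39.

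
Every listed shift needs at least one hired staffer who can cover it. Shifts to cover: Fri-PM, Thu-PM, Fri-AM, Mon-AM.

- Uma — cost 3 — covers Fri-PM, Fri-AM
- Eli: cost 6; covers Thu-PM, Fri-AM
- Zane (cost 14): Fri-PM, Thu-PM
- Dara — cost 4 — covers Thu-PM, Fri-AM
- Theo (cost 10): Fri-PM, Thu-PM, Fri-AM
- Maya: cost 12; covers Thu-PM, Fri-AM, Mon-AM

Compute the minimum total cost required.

The greedy cost-per-new-shift heuristic would pick Uma, Dara, and Maya for 19, but a cheaper cover exists.
Choose Uma and Maya: together they cover Fri-PM, Thu-PM, Fri-AM, Mon-AM — every shift.
Total cost: 3 + 12 = 15.
No cover costs less than 15.

15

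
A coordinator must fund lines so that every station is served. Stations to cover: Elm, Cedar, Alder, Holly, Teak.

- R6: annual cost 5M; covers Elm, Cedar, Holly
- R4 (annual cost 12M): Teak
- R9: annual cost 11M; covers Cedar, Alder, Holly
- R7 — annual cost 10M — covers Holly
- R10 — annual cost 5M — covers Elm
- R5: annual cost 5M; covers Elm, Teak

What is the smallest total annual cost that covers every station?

Choose R9 and R5: together they cover Elm, Cedar, Alder, Holly, Teak — every station.
Total annual cost: 11 + 5 = 16.

16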